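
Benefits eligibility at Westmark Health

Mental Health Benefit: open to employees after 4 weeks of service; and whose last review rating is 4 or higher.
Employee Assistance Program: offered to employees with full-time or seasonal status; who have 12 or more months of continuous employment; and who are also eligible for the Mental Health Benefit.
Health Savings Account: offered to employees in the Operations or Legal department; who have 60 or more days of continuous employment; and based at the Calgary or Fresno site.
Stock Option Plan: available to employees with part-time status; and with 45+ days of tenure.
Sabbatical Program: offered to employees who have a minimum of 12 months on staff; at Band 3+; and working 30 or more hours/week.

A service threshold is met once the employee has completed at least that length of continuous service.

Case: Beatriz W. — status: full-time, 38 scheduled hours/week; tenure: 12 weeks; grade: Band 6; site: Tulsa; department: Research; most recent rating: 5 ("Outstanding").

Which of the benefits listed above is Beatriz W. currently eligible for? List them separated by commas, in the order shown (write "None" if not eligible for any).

Mental Health Benefit

Mental Health Benefit — service 12 weeks ≥ 4 weeks ✓; rating 5 ≥ 4 ✓ → eligible.
Employee Assistance Program — status full-time ✓; service 12 weeks < 12 months (≈360 days) ✗ → not eligible.
Health Savings Account — dept Research ✗ → not eligible.
Stock Option Plan — status full-time ✗ (requires part-time) → not eligible.
Sabbatical Program — service 12 weeks < 12 months (≈360 days) ✗ → not eligible.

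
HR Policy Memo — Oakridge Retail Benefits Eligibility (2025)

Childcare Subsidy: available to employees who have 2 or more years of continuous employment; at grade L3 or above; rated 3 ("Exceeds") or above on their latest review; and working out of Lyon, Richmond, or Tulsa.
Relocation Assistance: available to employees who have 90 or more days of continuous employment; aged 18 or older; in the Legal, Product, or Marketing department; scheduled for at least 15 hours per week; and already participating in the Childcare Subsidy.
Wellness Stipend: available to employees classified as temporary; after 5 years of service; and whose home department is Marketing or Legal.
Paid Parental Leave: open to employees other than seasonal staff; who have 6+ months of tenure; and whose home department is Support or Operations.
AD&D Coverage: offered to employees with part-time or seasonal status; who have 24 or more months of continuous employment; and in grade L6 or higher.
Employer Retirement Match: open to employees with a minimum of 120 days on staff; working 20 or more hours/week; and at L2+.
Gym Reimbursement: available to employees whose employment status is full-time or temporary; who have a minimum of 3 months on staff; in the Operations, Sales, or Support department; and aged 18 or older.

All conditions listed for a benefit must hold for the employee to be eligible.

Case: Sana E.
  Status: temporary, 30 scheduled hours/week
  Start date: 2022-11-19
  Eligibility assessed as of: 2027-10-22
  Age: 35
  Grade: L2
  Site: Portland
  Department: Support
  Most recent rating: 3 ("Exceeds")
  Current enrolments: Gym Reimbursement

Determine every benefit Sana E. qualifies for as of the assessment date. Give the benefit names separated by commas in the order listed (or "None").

Paid Parental Leave, Employer Retirement Match, Gym Reimbursement

Service from 2022-11-19 to 2027-10-22: 1798 days.
Childcare Subsidy — service 1798 days ≥ 2 years (≈730 days) ✓; grade L2 < L3 ✗ → not eligible.
Relocation Assistance — service 1798 days ≥ 90 days ✓; age 35 ≥ 18 ✓; dept Support ✗ → not eligible.
Wellness Stipend — status temporary ✓; service 1798 days < 5 years (≈1825 days) ✗ → not eligible.
Paid Parental Leave — status temporary ✓ (not excluded); service 1798 days ≥ 6 months (≈180 days) ✓; dept Support ✓ → eligible.
AD&D Coverage — status temporary ✗ (requires part-time or seasonal) → not eligible.
Employer Retirement Match — service 1798 days ≥ 120 days ✓; 30 hrs/wk ≥ 20 ✓; grade L2 ≥ L2 ✓ → eligible.
Gym Reimbursement — status temporary ✓; service 1798 days ≥ 3 months (≈90 days) ✓; dept Support ✓; age 35 ≥ 18 ✓ → eligible.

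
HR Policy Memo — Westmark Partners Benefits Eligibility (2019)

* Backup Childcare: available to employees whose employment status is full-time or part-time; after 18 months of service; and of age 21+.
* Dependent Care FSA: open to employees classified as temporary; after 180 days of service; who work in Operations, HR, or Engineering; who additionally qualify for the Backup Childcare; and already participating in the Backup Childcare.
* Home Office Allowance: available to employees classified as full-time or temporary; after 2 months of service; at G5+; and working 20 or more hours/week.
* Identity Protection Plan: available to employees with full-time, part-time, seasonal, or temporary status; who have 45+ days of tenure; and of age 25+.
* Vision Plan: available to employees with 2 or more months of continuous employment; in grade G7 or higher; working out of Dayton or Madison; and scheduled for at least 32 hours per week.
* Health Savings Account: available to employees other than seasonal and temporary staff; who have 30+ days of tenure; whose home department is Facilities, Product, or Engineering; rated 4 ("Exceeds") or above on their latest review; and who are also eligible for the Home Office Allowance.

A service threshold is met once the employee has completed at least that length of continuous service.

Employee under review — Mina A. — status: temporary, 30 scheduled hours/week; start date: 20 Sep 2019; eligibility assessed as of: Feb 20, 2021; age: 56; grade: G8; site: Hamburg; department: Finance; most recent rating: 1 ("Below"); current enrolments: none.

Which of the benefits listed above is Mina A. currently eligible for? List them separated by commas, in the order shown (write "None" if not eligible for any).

Service from 20 Sep 2019 to Feb 20, 2021: 519 days.
Backup Childcare — status temporary ✗ (requires full-time or part-time) → not eligible.
Dependent Care FSA — status temporary ✓; service 519 days ≥ 180 days ✓; dept Finance ✗ → not eligible.
Home Office Allowance — status temporary ✓; service 519 days ≥ 2 months (≈60 days) ✓; grade G8 ≥ G5 ✓; 30 hrs/wk ≥ 20 ✓ → eligible.
Identity Protection Plan — status temporary ✓; service 519 days ≥ 45 days ✓; age 56 ≥ 25 ✓ → eligible.
Vision Plan — service 519 days ≥ 2 months (≈60 days) ✓; grade G8 ≥ G7 ✓; site Hamburg ✗ (not Dayton or Madison) → not eligible.
Health Savings Account — status temporary ✗ (excluded) → not eligible.

Home Office Allowance, Identity Protection Plan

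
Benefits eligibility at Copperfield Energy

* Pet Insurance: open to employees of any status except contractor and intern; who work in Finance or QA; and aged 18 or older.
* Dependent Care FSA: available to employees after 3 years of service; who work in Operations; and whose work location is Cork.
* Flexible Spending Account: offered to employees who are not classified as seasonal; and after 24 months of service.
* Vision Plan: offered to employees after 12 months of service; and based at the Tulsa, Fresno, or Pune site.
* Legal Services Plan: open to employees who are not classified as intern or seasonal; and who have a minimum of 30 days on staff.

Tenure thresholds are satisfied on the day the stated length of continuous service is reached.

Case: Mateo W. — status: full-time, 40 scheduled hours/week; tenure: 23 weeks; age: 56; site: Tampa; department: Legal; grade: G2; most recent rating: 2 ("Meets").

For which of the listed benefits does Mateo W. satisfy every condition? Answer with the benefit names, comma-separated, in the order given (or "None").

Legal Services Plan

Pet Insurance — status full-time ✓ (not excluded); dept Legal ✗ → not eligible.
Dependent Care FSA — service 23 weeks < 3 years (≈1095 days) ✗ → not eligible.
Flexible Spending Account — status full-time ✓ (not excluded); service 23 weeks < 24 months (≈720 days) ✗ → not eligible.
Vision Plan — service 23 weeks < 12 months (≈360 days) ✗ → not eligible.
Legal Services Plan — status full-time ✓ (not excluded); service 23 weeks ≥ 30 days ✓ → eligible.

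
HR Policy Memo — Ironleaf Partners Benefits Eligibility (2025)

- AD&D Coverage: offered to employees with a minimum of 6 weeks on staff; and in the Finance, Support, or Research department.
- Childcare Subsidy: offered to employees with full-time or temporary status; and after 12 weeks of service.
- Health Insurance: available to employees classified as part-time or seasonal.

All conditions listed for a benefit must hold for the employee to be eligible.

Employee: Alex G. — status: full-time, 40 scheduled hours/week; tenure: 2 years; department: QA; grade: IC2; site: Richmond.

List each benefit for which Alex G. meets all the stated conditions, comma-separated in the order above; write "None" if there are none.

AD&D Coverage — service 2 years ≥ 6 weeks (≈42 days) ✓; dept QA ✗ → not eligible.
Childcare Subsidy — status full-time ✓; service 2 years ≥ 12 weeks (≈84 days) ✓ → eligible.
Health Insurance — status full-time ✗ (requires part-time or seasonal) → not eligible.

Childcare Subsidy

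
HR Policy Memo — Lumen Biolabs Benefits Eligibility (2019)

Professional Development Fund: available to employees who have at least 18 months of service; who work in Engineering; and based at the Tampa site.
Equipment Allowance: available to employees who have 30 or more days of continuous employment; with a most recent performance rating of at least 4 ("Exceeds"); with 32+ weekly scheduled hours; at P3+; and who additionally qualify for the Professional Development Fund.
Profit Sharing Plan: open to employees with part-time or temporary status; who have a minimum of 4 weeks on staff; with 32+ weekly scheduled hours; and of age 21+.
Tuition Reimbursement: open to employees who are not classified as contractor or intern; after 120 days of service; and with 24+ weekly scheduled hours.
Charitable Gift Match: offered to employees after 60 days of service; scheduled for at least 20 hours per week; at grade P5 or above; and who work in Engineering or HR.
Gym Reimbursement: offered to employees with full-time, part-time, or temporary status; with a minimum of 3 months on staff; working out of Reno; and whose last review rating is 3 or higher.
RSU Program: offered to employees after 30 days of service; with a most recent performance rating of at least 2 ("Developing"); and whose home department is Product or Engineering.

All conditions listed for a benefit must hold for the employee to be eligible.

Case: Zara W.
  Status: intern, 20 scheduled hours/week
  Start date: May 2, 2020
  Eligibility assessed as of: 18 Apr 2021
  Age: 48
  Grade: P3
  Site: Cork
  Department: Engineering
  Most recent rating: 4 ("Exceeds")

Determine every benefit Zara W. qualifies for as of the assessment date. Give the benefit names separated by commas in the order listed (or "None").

Service from May 2, 2020 to 18 Apr 2021: 351 days.
Professional Development Fund — service 351 days < 18 months (≈540 days) ✗ → not eligible.
Equipment Allowance — service 351 days ≥ 30 days ✓; rating 4 ≥ 4 ✓; 20 hrs/wk < 32 ✗ → not eligible.
Profit Sharing Plan — status intern ✗ (requires part-time or temporary) → not eligible.
Tuition Reimbursement — status intern ✗ (excluded) → not eligible.
Charitable Gift Match — service 351 days ≥ 60 days ✓; 20 hrs/wk ≥ 20 ✓; grade P3 < P5 ✗ → not eligible.
Gym Reimbursement — status intern ✗ (requires full-time, part-time, or temporary) → not eligible.
RSU Program — service 351 days ≥ 30 days ✓; rating 4 ≥ 2 ✓; dept Engineering ✓ → eligible.

RSU Program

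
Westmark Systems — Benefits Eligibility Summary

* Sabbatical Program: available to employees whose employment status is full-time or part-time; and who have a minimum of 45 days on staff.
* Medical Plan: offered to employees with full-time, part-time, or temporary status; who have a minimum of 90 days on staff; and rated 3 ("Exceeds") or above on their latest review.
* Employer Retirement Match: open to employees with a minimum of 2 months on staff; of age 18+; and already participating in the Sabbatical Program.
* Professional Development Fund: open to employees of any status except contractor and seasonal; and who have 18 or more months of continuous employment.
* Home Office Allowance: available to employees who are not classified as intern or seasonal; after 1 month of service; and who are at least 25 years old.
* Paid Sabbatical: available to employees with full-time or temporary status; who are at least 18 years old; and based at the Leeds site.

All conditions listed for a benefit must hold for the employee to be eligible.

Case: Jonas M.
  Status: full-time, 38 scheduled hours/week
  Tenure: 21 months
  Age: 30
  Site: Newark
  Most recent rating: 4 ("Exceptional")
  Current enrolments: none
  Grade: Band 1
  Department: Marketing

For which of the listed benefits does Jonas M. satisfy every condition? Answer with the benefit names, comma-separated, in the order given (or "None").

Sabbatical Program — status full-time ✓; service 21 months ≥ 45 days ✓ → eligible.
Medical Plan — status full-time ✓; service 21 months ≥ 90 days ✓; rating 4 ≥ 3 ✓ → eligible.
Employer Retirement Match — service 21 months ≥ 2 months ✓; age 30 ≥ 18 ✓; not enrolled in Sabbatical Program ✗ → not eligible.
Professional Development Fund — status full-time ✓ (not excluded); service 21 months ≥ 18 months ✓ → eligible.
Home Office Allowance — status full-time ✓ (not excluded); service 21 months ≥ 1 month ✓; age 30 ≥ 25 ✓ → eligible.
Paid Sabbatical — status full-time ✓; age 30 ≥ 18 ✓; site Newark ✗ (not Leeds) → not eligible.

Sabbatical Program, Medical Plan, Professional Development Fund, Home Office Allowance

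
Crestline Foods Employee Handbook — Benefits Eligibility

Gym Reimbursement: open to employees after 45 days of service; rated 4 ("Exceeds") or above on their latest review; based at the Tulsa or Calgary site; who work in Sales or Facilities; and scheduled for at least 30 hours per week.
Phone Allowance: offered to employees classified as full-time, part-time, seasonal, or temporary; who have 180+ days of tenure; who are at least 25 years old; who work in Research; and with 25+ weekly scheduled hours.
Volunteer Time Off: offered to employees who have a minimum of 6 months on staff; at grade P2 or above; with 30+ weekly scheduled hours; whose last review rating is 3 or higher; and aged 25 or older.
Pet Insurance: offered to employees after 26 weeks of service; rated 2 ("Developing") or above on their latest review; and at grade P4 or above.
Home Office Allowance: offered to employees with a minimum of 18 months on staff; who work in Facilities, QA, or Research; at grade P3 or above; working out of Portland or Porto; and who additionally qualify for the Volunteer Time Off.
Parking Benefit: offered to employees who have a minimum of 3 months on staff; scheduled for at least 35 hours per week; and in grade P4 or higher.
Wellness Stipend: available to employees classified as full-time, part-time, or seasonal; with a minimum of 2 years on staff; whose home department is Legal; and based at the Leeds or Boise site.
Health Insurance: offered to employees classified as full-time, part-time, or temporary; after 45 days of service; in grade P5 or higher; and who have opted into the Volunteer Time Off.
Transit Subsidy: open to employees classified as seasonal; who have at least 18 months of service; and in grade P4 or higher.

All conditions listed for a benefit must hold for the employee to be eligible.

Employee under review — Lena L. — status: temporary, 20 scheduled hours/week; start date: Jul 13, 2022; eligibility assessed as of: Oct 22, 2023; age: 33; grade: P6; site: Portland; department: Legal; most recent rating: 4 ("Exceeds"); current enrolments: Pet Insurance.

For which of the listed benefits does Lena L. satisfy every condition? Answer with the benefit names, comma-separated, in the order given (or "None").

Pet Insurance

Service from Jul 13, 2022 to Oct 22, 2023: 466 days.
Gym Reimbursement — service 466 days ≥ 45 days ✓; rating 4 ≥ 4 ✓; site Portland ✗ (not Tulsa or Calgary) → not eligible.
Phone Allowance — status temporary ✓; service 466 days ≥ 180 days ✓; age 33 ≥ 25 ✓; dept Legal ✗ → not eligible.
Volunteer Time Off — service 466 days ≥ 6 months (≈180 days) ✓; grade P6 ≥ P2 ✓; 20 hrs/wk < 30 ✗ → not eligible.
Pet Insurance — service 466 days ≥ 26 weeks (≈182 days) ✓; rating 4 ≥ 2 ✓; grade P6 ≥ P4 ✓ → eligible.
Home Office Allowance — service 466 days < 18 months (≈540 days) ✗ → not eligible.
Parking Benefit — service 466 days ≥ 3 months (≈90 days) ✓; 20 hrs/wk < 35 ✗ → not eligible.
Wellness Stipend — status temporary ✗ (requires full-time, part-time, or seasonal) → not eligible.
Health Insurance — status temporary ✓; service 466 days ≥ 45 days ✓; grade P6 ≥ P5 ✓; not enrolled in Volunteer Time Off ✗ → not eligible.
Transit Subsidy — status temporary ✗ (requires seasonal) → not eligible.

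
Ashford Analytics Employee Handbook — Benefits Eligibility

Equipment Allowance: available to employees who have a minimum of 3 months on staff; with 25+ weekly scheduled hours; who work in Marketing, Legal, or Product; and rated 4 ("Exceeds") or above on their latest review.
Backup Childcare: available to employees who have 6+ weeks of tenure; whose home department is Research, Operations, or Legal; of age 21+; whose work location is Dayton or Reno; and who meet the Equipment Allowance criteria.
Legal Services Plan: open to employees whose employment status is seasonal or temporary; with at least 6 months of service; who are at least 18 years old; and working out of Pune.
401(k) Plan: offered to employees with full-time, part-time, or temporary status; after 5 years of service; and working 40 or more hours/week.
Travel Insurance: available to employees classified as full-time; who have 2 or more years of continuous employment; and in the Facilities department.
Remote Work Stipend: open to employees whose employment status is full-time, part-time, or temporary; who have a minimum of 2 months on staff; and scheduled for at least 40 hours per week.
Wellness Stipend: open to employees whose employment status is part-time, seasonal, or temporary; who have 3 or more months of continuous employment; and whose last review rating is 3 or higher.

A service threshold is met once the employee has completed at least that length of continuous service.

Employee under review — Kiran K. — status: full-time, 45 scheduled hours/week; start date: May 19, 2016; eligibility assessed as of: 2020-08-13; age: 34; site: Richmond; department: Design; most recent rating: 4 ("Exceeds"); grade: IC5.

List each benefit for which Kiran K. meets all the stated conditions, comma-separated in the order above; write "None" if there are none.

Remote Work Stipend

Service from May 19, 2016 to 2020-08-13: 1547 days.
Equipment Allowance — service 1547 days ≥ 3 months (≈90 days) ✓; 45 hrs/wk ≥ 25 ✓; dept Design ✗ → not eligible.
Backup Childcare — service 1547 days ≥ 6 weeks (≈42 days) ✓; dept Design ✗ → not eligible.
Legal Services Plan — status full-time ✗ (requires seasonal or temporary) → not eligible.
401(k) Plan — status full-time ✓; service 1547 days < 5 years (≈1825 days) ✗ → not eligible.
Travel Insurance — status full-time ✓; service 1547 days ≥ 2 years (≈730 days) ✓; dept Design ✗ → not eligible.
Remote Work Stipend — status full-time ✓; service 1547 days ≥ 2 months (≈60 days) ✓; 45 hrs/wk ≥ 40 ✓ → eligible.
Wellness Stipend — status full-time ✗ (requires part-time, seasonal, or temporary) → not eligible.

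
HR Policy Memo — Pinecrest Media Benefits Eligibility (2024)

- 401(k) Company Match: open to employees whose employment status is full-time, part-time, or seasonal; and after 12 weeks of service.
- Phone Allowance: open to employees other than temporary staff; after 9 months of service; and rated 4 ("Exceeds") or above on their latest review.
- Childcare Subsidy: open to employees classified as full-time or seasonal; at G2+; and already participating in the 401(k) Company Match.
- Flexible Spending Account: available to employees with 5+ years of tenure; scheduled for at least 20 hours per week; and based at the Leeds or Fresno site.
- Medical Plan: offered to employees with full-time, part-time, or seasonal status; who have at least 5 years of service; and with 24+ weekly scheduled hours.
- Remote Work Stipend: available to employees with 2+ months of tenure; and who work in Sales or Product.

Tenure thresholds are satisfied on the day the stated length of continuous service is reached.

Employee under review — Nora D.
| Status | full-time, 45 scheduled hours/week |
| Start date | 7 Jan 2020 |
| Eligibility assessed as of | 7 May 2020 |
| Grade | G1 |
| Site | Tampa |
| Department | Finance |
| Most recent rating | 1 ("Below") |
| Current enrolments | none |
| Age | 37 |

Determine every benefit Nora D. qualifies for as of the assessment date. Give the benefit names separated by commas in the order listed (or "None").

401(k) Company Match

Service from 7 Jan 2020 to 7 May 2020: 121 days.
401(k) Company Match — status full-time ✓; service 121 days ≥ 12 weeks (≈84 days) ✓ → eligible.
Phone Allowance — status full-time ✓ (not excluded); service 121 days < 9 months (≈270 days) ✗ → not eligible.
Childcare Subsidy — status full-time ✓; grade G1 < G2 ✗ → not eligible.
Flexible Spending Account — service 121 days < 5 years (≈1825 days) ✗ → not eligible.
Medical Plan — status full-time ✓; service 121 days < 5 years (≈1825 days) ✗ → not eligible.
Remote Work Stipend — service 121 days ≥ 2 months (≈60 days) ✓; dept Finance ✗ → not eligible.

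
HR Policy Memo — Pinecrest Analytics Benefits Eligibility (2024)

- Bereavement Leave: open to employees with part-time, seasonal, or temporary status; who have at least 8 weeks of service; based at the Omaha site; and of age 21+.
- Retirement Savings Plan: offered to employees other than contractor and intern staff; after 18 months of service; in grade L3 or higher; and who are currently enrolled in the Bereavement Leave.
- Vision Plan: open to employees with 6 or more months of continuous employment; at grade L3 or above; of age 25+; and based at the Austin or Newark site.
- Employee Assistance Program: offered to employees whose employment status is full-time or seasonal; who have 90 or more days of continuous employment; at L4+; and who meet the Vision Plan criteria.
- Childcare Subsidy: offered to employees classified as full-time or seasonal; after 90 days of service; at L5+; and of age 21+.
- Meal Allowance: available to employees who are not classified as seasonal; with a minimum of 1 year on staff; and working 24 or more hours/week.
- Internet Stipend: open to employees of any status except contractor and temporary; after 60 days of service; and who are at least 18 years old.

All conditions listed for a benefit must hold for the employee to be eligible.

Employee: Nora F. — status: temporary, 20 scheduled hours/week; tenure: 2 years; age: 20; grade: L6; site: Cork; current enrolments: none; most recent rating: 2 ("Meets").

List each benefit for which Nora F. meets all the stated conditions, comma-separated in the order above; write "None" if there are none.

None

Bereavement Leave — status temporary ✓; service 2 years ≥ 8 weeks (≈56 days) ✓; site Cork ✗ (not Omaha) → not eligible.
Retirement Savings Plan — status temporary ✓ (not excluded); service 2 years ≥ 18 months (≈540 days) ✓; grade L6 ≥ L3 ✓; not enrolled in Bereavement Leave ✗ → not eligible.
Vision Plan — service 2 years ≥ 6 months (≈180 days) ✓; grade L6 ≥ L3 ✓; age 20 < 25 ✗ → not eligible.
Employee Assistance Program — status temporary ✗ (requires full-time or seasonal) → not eligible.
Childcare Subsidy — status temporary ✗ (requires full-time or seasonal) → not eligible.
Meal Allowance — status temporary ✓ (not excluded); service 2 years ≥ 1 year ✓; 20 hrs/wk < 24 ✗ → not eligible.
Internet Stipend — status temporary ✗ (excluded) → not eligible.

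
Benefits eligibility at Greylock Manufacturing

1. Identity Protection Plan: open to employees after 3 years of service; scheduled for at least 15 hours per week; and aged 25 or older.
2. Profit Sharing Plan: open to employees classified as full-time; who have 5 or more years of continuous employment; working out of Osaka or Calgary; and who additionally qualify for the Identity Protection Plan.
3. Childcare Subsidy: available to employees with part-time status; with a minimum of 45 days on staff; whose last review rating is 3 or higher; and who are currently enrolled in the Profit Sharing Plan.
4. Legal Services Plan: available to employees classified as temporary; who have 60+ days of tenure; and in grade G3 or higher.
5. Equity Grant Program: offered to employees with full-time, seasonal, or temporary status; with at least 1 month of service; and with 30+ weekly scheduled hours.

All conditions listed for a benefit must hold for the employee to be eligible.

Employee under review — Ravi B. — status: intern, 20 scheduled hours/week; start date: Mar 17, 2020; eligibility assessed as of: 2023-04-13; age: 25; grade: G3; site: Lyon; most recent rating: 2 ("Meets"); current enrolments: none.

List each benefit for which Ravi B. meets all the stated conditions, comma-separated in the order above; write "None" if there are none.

Service from Mar 17, 2020 to 2023-04-13: 1122 days.
Identity Protection Plan — service 1122 days ≥ 3 years (≈1095 days) ✓; 20 hrs/wk ≥ 15 ✓; age 25 ≥ 25 ✓ → eligible.
Profit Sharing Plan — status intern ✗ (requires full-time) → not eligible.
Childcare Subsidy — status intern ✗ (requires part-time) → not eligible.
Legal Services Plan — status intern ✗ (requires temporary) → not eligible.
Equity Grant Program — status intern ✗ (requires full-time, seasonal, or temporary) → not eligible.

Identity Protection Plan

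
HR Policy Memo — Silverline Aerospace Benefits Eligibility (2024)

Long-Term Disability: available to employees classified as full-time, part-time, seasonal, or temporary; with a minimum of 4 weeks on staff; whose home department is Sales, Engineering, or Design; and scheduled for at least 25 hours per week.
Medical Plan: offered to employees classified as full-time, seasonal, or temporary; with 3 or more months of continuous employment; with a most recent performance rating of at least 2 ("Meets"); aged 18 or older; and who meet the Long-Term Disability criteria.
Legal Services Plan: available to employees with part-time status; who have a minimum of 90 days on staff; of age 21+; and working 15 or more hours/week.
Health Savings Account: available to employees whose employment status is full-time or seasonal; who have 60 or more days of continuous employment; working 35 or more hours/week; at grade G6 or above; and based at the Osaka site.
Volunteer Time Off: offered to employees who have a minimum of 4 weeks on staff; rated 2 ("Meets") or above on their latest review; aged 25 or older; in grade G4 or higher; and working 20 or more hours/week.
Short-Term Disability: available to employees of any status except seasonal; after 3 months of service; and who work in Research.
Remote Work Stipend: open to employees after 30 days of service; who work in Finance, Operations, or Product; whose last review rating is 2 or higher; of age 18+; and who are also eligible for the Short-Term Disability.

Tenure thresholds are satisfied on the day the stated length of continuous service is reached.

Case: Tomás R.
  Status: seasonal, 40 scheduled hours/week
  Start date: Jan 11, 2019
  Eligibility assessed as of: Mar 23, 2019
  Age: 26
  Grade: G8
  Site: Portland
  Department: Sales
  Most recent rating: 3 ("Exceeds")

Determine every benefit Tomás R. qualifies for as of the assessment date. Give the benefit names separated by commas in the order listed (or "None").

Service from Jan 11, 2019 to Mar 23, 2019: 71 days.
Long-Term Disability — status seasonal ✓; service 71 days ≥ 4 weeks (≈28 days) ✓; dept Sales ✓; 40 hrs/wk ≥ 25 ✓ → eligible.
Medical Plan — status seasonal ✓; service 71 days < 3 months (≈90 days) ✗ → not eligible.
Legal Services Plan — status seasonal ✗ (requires part-time) → not eligible.
Health Savings Account — status seasonal ✓; service 71 days ≥ 60 days ✓; 40 hrs/wk ≥ 35 ✓; grade G8 ≥ G6 ✓; site Portland ✗ (not Osaka) → not eligible.
Volunteer Time Off — service 71 days ≥ 4 weeks (≈28 days) ✓; rating 3 ≥ 2 ✓; age 26 ≥ 25 ✓; grade G8 ≥ G4 ✓; 40 hrs/wk ≥ 20 ✓ → eligible.
Short-Term Disability — status seasonal ✗ (excluded) → not eligible.
Remote Work Stipend — service 71 days ≥ 30 days ✓; dept Sales ✗ → not eligible.

Long-Term Disability, Volunteer Time Off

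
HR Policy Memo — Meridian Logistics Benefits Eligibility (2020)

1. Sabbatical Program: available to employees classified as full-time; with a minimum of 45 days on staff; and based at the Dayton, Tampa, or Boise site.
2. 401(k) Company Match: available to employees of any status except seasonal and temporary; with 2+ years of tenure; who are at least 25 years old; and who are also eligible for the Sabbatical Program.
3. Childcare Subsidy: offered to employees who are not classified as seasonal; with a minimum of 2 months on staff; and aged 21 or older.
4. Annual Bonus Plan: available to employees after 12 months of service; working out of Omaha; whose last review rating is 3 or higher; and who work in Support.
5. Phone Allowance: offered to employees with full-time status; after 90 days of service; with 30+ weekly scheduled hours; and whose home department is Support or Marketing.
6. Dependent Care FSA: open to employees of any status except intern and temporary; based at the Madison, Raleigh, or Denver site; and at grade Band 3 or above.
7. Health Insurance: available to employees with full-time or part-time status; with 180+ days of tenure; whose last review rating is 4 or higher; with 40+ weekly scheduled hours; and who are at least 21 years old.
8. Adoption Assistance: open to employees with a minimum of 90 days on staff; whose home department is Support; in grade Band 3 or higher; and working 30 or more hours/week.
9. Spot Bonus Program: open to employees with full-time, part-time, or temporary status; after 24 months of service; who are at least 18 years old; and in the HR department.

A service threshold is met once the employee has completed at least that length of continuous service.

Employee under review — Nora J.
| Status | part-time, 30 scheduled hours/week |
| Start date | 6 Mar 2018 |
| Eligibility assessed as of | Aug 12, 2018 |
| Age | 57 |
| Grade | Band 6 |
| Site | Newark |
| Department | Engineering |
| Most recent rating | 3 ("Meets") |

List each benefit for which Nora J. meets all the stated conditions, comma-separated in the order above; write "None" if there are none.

Service from 6 Mar 2018 to Aug 12, 2018: 159 days.
Sabbatical Program — status part-time ✗ (requires full-time) → not eligible.
401(k) Company Match — status part-time ✓ (not excluded); service 159 days < 2 years (≈730 days) ✗ → not eligible.
Childcare Subsidy — status part-time ✓ (not excluded); service 159 days ≥ 2 months (≈60 days) ✓; age 57 ≥ 21 ✓ → eligible.
Annual Bonus Plan — service 159 days < 12 months (≈360 days) ✗ → not eligible.
Phone Allowance — status part-time ✗ (requires full-time) → not eligible.
Dependent Care FSA — status part-time ✓ (not excluded); site Newark ✗ (not Madison, Raleigh, or Denver) → not eligible.
Health Insurance — status part-time ✓; service 159 days < 180 days ✗ → not eligible.
Adoption Assistance — service 159 days ≥ 90 days ✓; dept Engineering ✗ → not eligible.
Spot Bonus Program — status part-time ✓; service 159 days < 24 months (≈720 days) ✗ → not eligible.

Childcare Subsidy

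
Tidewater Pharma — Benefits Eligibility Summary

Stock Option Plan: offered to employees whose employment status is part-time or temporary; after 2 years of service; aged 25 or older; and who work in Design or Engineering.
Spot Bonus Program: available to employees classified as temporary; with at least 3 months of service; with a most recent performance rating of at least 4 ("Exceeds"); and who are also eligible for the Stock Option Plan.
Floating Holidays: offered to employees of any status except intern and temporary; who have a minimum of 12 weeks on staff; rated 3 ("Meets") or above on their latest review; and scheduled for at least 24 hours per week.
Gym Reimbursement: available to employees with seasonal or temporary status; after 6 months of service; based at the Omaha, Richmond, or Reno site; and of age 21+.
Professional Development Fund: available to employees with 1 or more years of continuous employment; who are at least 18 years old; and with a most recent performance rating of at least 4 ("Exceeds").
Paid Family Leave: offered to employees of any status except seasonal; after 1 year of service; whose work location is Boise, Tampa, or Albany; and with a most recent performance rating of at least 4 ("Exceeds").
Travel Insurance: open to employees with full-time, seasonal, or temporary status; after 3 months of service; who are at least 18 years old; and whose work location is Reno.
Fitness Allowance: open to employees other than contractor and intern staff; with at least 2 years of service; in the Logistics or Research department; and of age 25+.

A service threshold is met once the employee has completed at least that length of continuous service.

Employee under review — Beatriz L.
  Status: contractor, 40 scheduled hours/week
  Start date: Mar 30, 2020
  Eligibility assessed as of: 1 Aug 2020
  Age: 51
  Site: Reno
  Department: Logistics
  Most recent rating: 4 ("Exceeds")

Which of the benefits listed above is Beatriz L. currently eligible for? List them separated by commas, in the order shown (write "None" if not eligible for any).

Service from Mar 30, 2020 to 1 Aug 2020: 124 days.
Stock Option Plan — status contractor ✗ (requires part-time or temporary) → not eligible.
Spot Bonus Program — status contractor ✗ (requires temporary) → not eligible.
Floating Holidays — status contractor ✓ (not excluded); service 124 days ≥ 12 weeks (≈84 days) ✓; rating 4 ≥ 3 ✓; 40 hrs/wk ≥ 24 ✓ → eligible.
Gym Reimbursement — status contractor ✗ (requires seasonal or temporary) → not eligible.
Professional Development Fund — service 124 days < 1 year (≈365 days) ✗ → not eligible.
Paid Family Leave — status contractor ✓ (not excluded); service 124 days < 1 year (≈365 days) ✗ → not eligible.
Travel Insurance — status contractor ✗ (requires full-time, seasonal, or temporary) → not eligible.
Fitness Allowance — status contractor ✗ (excluded) → not eligible.

Floating Holidays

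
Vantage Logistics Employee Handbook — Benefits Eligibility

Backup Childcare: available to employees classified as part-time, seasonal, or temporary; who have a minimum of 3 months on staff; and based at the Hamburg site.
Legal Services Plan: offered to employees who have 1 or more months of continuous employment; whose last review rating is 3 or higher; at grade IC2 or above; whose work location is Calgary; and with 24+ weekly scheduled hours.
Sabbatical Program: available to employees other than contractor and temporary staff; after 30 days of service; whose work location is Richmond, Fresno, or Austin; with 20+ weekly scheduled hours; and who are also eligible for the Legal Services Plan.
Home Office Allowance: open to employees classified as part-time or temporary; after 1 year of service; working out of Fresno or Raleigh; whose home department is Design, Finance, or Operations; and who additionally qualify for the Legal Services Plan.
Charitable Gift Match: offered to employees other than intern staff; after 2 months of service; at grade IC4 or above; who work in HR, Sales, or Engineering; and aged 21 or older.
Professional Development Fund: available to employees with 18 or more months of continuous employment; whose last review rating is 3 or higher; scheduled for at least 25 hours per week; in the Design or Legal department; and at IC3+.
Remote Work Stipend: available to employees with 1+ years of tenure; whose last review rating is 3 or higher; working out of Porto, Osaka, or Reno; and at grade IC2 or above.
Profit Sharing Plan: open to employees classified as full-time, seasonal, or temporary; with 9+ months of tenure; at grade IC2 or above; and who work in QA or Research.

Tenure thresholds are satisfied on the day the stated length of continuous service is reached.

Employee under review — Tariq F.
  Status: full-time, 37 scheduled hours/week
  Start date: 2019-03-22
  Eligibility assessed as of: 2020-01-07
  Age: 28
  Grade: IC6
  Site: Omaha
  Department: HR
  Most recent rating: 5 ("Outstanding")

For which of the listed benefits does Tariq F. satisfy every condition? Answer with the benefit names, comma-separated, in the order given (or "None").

Service from 2019-03-22 to 2020-01-07: 291 days.
Backup Childcare — status full-time ✗ (requires part-time, seasonal, or temporary) → not eligible.
Legal Services Plan — service 291 days ≥ 1 month (≈30 days) ✓; rating 5 ≥ 3 ✓; grade IC6 ≥ IC2 ✓; site Omaha ✗ (not Calgary) → not eligible.
Sabbatical Program — status full-time ✓ (not excluded); service 291 days ≥ 30 days ✓; site Omaha ✗ (not Richmond, Fresno, or Austin) → not eligible.
Home Office Allowance — status full-time ✗ (requires part-time or temporary) → not eligible.
Charitable Gift Match — status full-time ✓ (not excluded); service 291 days ≥ 2 months (≈60 days) ✓; grade IC6 ≥ IC4 ✓; dept HR ✓; age 28 ≥ 21 ✓ → eligible.
Professional Development Fund — service 291 days < 18 months (≈540 days) ✗ → not eligible.
Remote Work Stipend — service 291 days < 1 year (≈365 days) ✗ → not eligible.
Profit Sharing Plan — status full-time ✓; service 291 days ≥ 9 months (≈270 days) ✓; grade IC6 ≥ IC2 ✓; dept HR ✗ → not eligible.

Charitable Gift Match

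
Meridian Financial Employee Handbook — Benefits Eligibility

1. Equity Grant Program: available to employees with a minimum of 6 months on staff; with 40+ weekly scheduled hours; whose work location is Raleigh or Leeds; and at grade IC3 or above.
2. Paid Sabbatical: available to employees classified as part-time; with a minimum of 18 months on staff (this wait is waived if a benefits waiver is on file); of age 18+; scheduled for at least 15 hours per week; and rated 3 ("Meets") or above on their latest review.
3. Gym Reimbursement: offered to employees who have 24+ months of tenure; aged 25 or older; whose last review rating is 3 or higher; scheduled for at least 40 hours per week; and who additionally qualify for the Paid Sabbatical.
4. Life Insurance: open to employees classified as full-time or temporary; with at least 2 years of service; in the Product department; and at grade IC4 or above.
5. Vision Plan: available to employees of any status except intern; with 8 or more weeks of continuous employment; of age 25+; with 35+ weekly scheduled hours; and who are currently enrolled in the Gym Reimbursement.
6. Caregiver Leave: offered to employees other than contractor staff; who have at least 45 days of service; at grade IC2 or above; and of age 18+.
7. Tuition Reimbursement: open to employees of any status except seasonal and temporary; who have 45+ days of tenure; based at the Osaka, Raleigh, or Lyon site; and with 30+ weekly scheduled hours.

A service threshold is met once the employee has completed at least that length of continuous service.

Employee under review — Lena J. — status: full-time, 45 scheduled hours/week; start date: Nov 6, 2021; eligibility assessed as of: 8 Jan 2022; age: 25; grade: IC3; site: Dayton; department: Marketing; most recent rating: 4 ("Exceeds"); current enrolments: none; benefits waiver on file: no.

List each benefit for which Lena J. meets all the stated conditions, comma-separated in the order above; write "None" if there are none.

Caregiver Leave

Service from Nov 6, 2021 to 8 Jan 2022: 63 days.
Equity Grant Program — service 63 days < 6 months (≈180 days) ✗ → not eligible.
Paid Sabbatical — status full-time ✗ (requires part-time) → not eligible.
Gym Reimbursement — service 63 days < 24 months (≈720 days) ✗ → not eligible.
Life Insurance — status full-time ✓; service 63 days < 2 years (≈730 days) ✗ → not eligible.
Vision Plan — status full-time ✓ (not excluded); service 63 days ≥ 8 weeks (≈56 days) ✓; age 25 ≥ 25 ✓; 45 hrs/wk ≥ 35 ✓; not enrolled in Gym Reimbursement ✗ → not eligible.
Caregiver Leave — status full-time ✓ (not excluded); service 63 days ≥ 45 days ✓; grade IC3 ≥ IC2 ✓; age 25 ≥ 18 ✓ → eligible.
Tuition Reimbursement — status full-time ✓ (not excluded); service 63 days ≥ 45 days ✓; site Dayton ✗ (not Osaka, Raleigh, or Lyon) → not eligible.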